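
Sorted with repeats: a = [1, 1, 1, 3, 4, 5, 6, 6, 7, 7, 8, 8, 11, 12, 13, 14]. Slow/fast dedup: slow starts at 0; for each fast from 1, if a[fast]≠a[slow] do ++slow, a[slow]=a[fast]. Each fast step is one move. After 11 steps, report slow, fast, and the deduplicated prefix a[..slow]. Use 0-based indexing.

slow=0 fast=1: a[fast]=1=a[slow] dup, fast++
slow=0 fast=2: a[fast]=1=a[slow] dup, fast++
slow=0 fast=3: a[fast]=3≠a[slow]=1 write a[1]=3, slow++,fast++
slow=1 fast=4: a[fast]=4≠a[slow]=3 write a[2]=4, slow++,fast++
slow=2 fast=5: a[fast]=5≠a[slow]=4 write a[3]=5, slow++,fast++
slow=3 fast=6: a[fast]=6≠a[slow]=5 write a[4]=6, slow++,fast++
slow=4 fast=7: a[fast]=6=a[slow] dup, fast++
slow=4 fast=8: a[fast]=7≠a[slow]=6 write a[5]=7, slow++,fast++
slow=5 fast=9: a[fast]=7=a[slow] dup, fast++
slow=5 fast=10: a[fast]=8≠a[slow]=7 write a[6]=8, slow++,fast++
slow=6 fast=11: a[fast]=8=a[slow] dup, fast++

slow=6, fast=12, prefix=[1, 3, 4, 5, 6, 7, 8]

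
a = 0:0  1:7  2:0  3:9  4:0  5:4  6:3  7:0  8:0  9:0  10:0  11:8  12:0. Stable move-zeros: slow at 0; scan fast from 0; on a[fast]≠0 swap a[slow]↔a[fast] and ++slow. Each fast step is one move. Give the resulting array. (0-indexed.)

[7, 9, 4, 3, 8, 0, 0, 0, 0, 0, 0, 0, 0]

(s=0,f=0) a[fast]=0 → fast++
(s=0,f=1) a[fast]=7≠0 swap→a[0]=7 → slow++,fast++
(s=1,f=2) a[fast]=0 → fast++
(s=1,f=3) a[fast]=9≠0 swap→a[1]=9 → slow++,fast++
(s=2,f=4) a[fast]=0 → fast++
(s=2,f=5) a[fast]=4≠0 swap→a[2]=4 → slow++,fast++
(s=3,f=6) a[fast]=3≠0 swap→a[3]=3 → slow++,fast++
(s=4,f=7) a[fast]=0 → fast++
(s=4,f=8) a[fast]=0 → fast++
(s=4,f=9) a[fast]=0 → fast++
(s=4,f=10) a[fast]=0 → fast++
(s=4,f=11) a[fast]=8≠0 swap→a[4]=8 → slow++,fast++
(s=5,f=12) a[fast]=0 → fast++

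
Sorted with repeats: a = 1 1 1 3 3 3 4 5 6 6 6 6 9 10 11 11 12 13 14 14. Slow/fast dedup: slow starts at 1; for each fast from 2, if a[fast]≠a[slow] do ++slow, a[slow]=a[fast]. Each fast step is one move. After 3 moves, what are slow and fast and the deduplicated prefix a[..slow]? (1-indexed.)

slow=2, fast=5, prefix=[1, 3]

slow=1 fast=2: a[fast]=1=a[slow] dup, fast++
slow=1 fast=3: a[fast]=1=a[slow] dup, fast++
slow=1 fast=4: a[fast]=3≠a[slow]=1 write a[2]=3, slow++,fast++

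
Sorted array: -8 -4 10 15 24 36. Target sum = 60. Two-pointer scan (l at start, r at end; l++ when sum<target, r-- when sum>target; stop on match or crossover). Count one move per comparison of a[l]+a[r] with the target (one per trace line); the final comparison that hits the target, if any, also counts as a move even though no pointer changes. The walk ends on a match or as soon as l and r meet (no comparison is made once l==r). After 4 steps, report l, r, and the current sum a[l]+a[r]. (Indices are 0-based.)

[0,5] -8+36=28 <60 → l++
[1,5] -4+36=32 <60 → l++
[2,5] 10+36=46 <60 → l++
[3,5] 15+36=51 <60 → l++

l=4, r=5, sum=60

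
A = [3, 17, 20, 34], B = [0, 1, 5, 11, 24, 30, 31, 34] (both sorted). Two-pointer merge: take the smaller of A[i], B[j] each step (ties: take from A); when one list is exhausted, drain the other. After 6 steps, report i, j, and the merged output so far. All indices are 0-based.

i=2, j=4, merged so far=[0, 1, 3, 5, 11, 17]

i=0 j=0: A[i]=3>B[j]=0 take 0, j++
i=0 j=1: A[i]=3>B[j]=1 take 1, j++
i=0 j=2: A[i]=3<=B[j]=5 take 3, i++
i=1 j=2: A[i]=17>B[j]=5 take 5, j++
i=1 j=3: A[i]=17>B[j]=11 take 11, j++
i=1 j=4: A[i]=17<=B[j]=24 take 17, i++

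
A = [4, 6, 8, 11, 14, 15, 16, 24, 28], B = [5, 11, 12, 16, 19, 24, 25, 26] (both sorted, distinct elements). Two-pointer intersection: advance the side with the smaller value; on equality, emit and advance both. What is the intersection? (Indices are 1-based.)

intersection = [11, 16, 24]

[i=1,j=1] 4<5 → i++
[i=2,j=1] 6>5 → j++
[i=2,j=2] 6<11 → i++
[i=3,j=2] 8<11 → i++
[i=4,j=2] 11==11 emit → i++,j++
[i=5,j=3] 14>12 → j++
[i=5,j=4] 14<16 → i++
[i=6,j=4] 15<16 → i++
[i=7,j=4] 16==16 emit → i++,j++
[i=8,j=5] 24>19 → j++
[i=8,j=6] 24==24 emit → i++,j++
[i=9,j=7] 28>25 → j++
[i=9,j=8] 28>26 → j++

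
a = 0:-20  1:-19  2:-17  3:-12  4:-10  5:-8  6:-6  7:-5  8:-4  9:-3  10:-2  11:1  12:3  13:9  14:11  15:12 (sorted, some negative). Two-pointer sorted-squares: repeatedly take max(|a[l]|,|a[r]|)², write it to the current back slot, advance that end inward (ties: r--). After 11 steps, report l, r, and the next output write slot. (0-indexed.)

l=8, r=12, next write slot=4

l=0 r=15: |-20|>|12| out[15]=400, l++
l=1 r=15: |-19|>|12| out[14]=361, l++
l=2 r=15: |-17|>|12| out[13]=289, l++
l=3 r=15: |-12|<=|12| out[12]=144, r--
l=3 r=14: |-12|>|11| out[11]=144, l++
l=4 r=14: |-10|<=|11| out[10]=121, r--
l=4 r=13: |-10|>|9| out[9]=100, l++
l=5 r=13: |-8|<=|9| out[8]=81, r--
l=5 r=12: |-8|>|3| out[7]=64, l++
l=6 r=12: |-6|>|3| out[6]=36, l++
l=7 r=12: |-5|>|3| out[5]=25, l++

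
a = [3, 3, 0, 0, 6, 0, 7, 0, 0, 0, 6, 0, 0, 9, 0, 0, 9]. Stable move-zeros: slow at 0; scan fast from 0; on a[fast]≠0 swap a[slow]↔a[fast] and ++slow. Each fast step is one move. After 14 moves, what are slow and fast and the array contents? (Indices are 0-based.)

slow=6, fast=14, a=[3, 3, 6, 7, 6, 9, 0, 0, 0, 0, 0, 0, 0, 0, 0, 0, 9]

(s=0,f=0) a[fast]=3≠0 swap→a[0]=3 → slow++,fast++
(s=1,f=1) a[fast]=3≠0 swap→a[1]=3 → slow++,fast++
(s=2,f=2) a[fast]=0 → fast++
(s=2,f=3) a[fast]=0 → fast++
(s=2,f=4) a[fast]=6≠0 swap→a[2]=6 → slow++,fast++
(s=3,f=5) a[fast]=0 → fast++
(s=3,f=6) a[fast]=7≠0 swap→a[3]=7 → slow++,fast++
(s=4,f=7) a[fast]=0 → fast++
(s=4,f=8) a[fast]=0 → fast++
(s=4,f=9) a[fast]=0 → fast++
(s=4,f=10) a[fast]=6≠0 swap→a[4]=6 → slow++,fast++
(s=5,f=11) a[fast]=0 → fast++
(s=5,f=12) a[fast]=0 → fast++
(s=5,f=13) a[fast]=9≠0 swap→a[5]=9 → slow++,fast++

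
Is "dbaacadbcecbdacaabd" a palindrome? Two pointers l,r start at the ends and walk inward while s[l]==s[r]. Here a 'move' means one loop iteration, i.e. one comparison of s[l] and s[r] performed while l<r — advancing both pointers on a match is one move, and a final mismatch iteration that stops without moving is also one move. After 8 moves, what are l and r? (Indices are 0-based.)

l=0 r=18: 'd'=='d', l++,r--
l=1 r=17: 'b'=='b', l++,r--
l=2 r=16: 'a'=='a', l++,r--
l=3 r=15: 'a'=='a', l++,r--
l=4 r=14: 'c'=='c', l++,r--
l=5 r=13: 'a'=='a', l++,r--
l=6 r=12: 'd'=='d', l++,r--
l=7 r=11: 'b'=='b', l++,r--

l=8, r=10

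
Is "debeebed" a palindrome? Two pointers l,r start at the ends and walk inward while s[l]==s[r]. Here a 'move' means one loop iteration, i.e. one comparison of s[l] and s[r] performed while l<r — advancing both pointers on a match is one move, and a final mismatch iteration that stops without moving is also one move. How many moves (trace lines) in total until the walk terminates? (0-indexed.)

4 moves

[0,7] 'd'=='d' → l++,r--
[1,6] 'e'=='e' → l++,r--
[2,5] 'b'=='b' → l++,r--
[3,4] 'e'=='e' → l++,r--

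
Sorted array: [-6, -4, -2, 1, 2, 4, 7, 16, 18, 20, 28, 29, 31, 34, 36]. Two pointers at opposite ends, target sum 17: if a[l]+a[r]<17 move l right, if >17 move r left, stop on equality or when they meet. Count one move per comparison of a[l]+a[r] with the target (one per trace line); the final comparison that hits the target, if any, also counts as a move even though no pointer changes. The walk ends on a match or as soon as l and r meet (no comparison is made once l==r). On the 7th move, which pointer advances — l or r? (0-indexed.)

l

l=0 r=14: -6+36=30 >17, r--
l=0 r=13: -6+34=28 >17, r--
l=0 r=12: -6+31=25 >17, r--
l=0 r=11: -6+29=23 >17, r--
l=0 r=10: -6+28=22 >17, r--
l=0 r=9: -6+20=14 <17, l++
l=1 r=9: -4+20=16 <17, l++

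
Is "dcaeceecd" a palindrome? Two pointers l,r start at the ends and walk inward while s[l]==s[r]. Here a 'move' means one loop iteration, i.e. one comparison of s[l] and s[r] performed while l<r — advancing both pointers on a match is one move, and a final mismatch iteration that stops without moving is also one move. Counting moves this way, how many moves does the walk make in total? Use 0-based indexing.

[0,8] 'd'=='d' → l++,r--
[1,7] 'c'=='c' → l++,r--
[2,6] 'a'!='e' → stop

3 moves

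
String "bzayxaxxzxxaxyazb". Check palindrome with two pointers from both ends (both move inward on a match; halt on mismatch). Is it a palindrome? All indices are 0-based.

palindrome

l=0 r=16: 'b'=='b', l++,r--
l=1 r=15: 'z'=='z', l++,r--
l=2 r=14: 'a'=='a', l++,r--
l=3 r=13: 'y'=='y', l++,r--
l=4 r=12: 'x'=='x', l++,r--
l=5 r=11: 'a'=='a', l++,r--
l=6 r=10: 'x'=='x', l++,r--
l=7 r=9: 'x'=='x', l++,r--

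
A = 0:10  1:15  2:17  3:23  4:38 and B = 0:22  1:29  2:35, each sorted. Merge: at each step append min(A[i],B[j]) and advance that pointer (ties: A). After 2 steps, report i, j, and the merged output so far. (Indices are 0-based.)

i=2, j=0, merged so far=[10, 15]

[i=0,j=0] A[i]=10<=B[j]=22 take 10 → i++
[i=1,j=0] A[i]=15<=B[j]=22 take 15 → i++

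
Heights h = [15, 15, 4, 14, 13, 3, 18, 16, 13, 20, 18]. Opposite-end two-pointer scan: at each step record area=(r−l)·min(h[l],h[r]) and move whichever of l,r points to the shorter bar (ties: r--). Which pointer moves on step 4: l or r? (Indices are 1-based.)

[1,11] min(15,18)*10=150 best=150 * → l++
[2,11] min(15,18)*9=135 best=150 → l++
[3,11] min(4,18)*8=32 best=150 → l++
[4,11] min(14,18)*7=98 best=150 → l++

l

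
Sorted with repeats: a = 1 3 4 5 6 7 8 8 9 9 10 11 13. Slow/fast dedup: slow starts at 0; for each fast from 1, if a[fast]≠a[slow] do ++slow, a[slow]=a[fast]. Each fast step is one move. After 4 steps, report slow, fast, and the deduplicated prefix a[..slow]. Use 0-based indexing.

slow=0 fast=1: a[fast]=3≠a[slow]=1 write a[1]=3, slow++,fast++
slow=1 fast=2: a[fast]=4≠a[slow]=3 write a[2]=4, slow++,fast++
slow=2 fast=3: a[fast]=5≠a[slow]=4 write a[3]=5, slow++,fast++
slow=3 fast=4: a[fast]=6≠a[slow]=5 write a[4]=6, slow++,fast++

slow=4, fast=5, prefix=[1, 3, 4, 5, 6]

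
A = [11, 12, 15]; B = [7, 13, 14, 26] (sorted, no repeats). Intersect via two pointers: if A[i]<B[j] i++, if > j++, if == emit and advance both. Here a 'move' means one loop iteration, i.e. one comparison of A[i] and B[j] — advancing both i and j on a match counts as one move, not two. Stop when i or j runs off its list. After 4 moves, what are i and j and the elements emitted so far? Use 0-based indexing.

i=2, j=2, emitted=[]

i=0 j=0: 11>7, j++
i=0 j=1: 11<13, i++
i=1 j=1: 12<13, i++
i=2 j=1: 15>13, j++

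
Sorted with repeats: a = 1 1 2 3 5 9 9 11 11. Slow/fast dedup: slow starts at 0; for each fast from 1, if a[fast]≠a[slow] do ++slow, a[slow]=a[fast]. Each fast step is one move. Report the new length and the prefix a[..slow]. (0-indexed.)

(s=0,f=1) a[fast]=1=a[slow] dup → fast++
(s=0,f=2) a[fast]=2≠a[slow]=1 write a[1]=2 → slow++,fast++
(s=1,f=3) a[fast]=3≠a[slow]=2 write a[2]=3 → slow++,fast++
(s=2,f=4) a[fast]=5≠a[slow]=3 write a[3]=5 → slow++,fast++
(s=3,f=5) a[fast]=9≠a[slow]=5 write a[4]=9 → slow++,fast++
(s=4,f=6) a[fast]=9=a[slow] dup → fast++
(s=4,f=7) a[fast]=11≠a[slow]=9 write a[5]=11 → slow++,fast++
(s=5,f=8) a[fast]=11=a[slow] dup → fast++

length 6; prefix = [1, 2, 3, 5, 9, 11]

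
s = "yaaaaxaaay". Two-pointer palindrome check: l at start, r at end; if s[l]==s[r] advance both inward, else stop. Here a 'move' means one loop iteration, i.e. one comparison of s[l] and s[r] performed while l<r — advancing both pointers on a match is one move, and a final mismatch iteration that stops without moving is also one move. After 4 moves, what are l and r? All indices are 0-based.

l=4, r=5

l=0 r=9: 'y'=='y', l++,r--
l=1 r=8: 'a'=='a', l++,r--
l=2 r=7: 'a'=='a', l++,r--
l=3 r=6: 'a'=='a', l++,r--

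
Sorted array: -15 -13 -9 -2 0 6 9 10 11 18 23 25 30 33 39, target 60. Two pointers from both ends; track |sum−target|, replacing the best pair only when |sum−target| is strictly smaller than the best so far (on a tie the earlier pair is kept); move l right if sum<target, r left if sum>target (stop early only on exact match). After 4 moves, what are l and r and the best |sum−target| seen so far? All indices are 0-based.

l=4, r=14, best |Δ|=23

l=0 r=14: -15+39=24 d=36 *, l++
l=1 r=14: -13+39=26 d=34 *, l++
l=2 r=14: -9+39=30 d=30 *, l++
l=3 r=14: -2+39=37 d=23 *, l++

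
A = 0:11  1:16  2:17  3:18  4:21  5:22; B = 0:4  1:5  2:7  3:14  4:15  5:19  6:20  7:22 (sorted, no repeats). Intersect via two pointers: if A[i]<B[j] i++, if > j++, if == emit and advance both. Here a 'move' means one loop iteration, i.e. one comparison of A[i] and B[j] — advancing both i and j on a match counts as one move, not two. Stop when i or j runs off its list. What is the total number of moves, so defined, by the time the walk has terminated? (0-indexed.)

i=0 j=0: 11>4, j++
i=0 j=1: 11>5, j++
i=0 j=2: 11>7, j++
i=0 j=3: 11<14, i++
i=1 j=3: 16>14, j++
i=1 j=4: 16>15, j++
i=1 j=5: 16<19, i++
i=2 j=5: 17<19, i++
i=3 j=5: 18<19, i++
i=4 j=5: 21>19, j++
i=4 j=6: 21>20, j++
i=4 j=7: 21<22, i++
i=5 j=7: 22==22 emit, i++,j++

13 moves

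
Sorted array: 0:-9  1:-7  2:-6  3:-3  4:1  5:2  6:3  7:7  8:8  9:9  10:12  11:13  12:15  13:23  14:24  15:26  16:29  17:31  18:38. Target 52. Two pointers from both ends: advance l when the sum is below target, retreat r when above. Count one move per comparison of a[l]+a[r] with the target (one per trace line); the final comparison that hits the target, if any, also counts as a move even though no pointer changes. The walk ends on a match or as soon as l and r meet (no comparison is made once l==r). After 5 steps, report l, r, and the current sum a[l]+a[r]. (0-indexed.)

l=5, r=18, sum=40

l=0 r=18: -9+38=29 <52, l++
l=1 r=18: -7+38=31 <52, l++
l=2 r=18: -6+38=32 <52, l++
l=3 r=18: -3+38=35 <52, l++
l=4 r=18: 1+38=39 <52, l++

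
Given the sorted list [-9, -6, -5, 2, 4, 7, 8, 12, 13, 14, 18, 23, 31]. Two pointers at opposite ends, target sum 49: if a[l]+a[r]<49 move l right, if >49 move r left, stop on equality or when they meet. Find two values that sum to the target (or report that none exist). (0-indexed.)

[0,12] -9+31=22 <49 → l++
[1,12] -6+31=25 <49 → l++
[2,12] -5+31=26 <49 → l++
[3,12] 2+31=33 <49 → l++
[4,12] 4+31=35 <49 → l++
[5,12] 7+31=38 <49 → l++
[6,12] 8+31=39 <49 → l++
[7,12] 12+31=43 <49 → l++
[8,12] 13+31=44 <49 → l++
[9,12] 14+31=45 <49 → l++
[10,12] 18+31=49 → found

(18, 31)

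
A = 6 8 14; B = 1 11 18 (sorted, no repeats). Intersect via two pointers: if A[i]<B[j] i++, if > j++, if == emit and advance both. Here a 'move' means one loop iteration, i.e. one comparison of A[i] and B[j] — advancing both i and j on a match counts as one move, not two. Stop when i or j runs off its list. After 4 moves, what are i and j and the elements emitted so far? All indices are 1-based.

i=3, j=3, emitted=[]

[i=1,j=1] 6>1 → j++
[i=1,j=2] 6<11 → i++
[i=2,j=2] 8<11 → i++
[i=3,j=2] 14>11 → j++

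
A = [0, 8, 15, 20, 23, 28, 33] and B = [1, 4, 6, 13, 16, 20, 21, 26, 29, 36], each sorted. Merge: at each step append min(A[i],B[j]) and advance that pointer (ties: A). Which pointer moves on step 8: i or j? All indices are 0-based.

i=0 j=0: A[i]=0<=B[j]=1 take 0, i++
i=1 j=0: A[i]=8>B[j]=1 take 1, j++
i=1 j=1: A[i]=8>B[j]=4 take 4, j++
i=1 j=2: A[i]=8>B[j]=6 take 6, j++
i=1 j=3: A[i]=8<=B[j]=13 take 8, i++
i=2 j=3: A[i]=15>B[j]=13 take 13, j++
i=2 j=4: A[i]=15<=B[j]=16 take 15, i++
i=3 j=4: A[i]=20>B[j]=16 take 16, j++

j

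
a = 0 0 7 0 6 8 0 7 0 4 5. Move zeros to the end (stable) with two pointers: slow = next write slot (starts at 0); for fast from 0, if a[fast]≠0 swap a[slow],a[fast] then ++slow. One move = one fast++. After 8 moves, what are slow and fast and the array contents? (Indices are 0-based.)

slow=0 fast=0: a[fast]=0, fast++
slow=0 fast=1: a[fast]=0, fast++
slow=0 fast=2: a[fast]=7≠0 swap→a[0]=7, slow++,fast++
slow=1 fast=3: a[fast]=0, fast++
slow=1 fast=4: a[fast]=6≠0 swap→a[1]=6, slow++,fast++
slow=2 fast=5: a[fast]=8≠0 swap→a[2]=8, slow++,fast++
slow=3 fast=6: a[fast]=0, fast++
slow=3 fast=7: a[fast]=7≠0 swap→a[3]=7, slow++,fast++

slow=4, fast=8, a=[7, 6, 8, 7, 0, 0, 0, 0, 0, 4, 5]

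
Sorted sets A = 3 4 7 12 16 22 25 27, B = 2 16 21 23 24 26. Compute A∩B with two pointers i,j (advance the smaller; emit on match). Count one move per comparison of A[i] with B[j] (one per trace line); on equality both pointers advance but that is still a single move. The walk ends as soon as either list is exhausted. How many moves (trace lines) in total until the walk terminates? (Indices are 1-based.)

12 moves

[i=1,j=1] 3>2 → j++
[i=1,j=2] 3<16 → i++
[i=2,j=2] 4<16 → i++
[i=3,j=2] 7<16 → i++
[i=4,j=2] 12<16 → i++
[i=5,j=2] 16==16 emit → i++,j++
[i=6,j=3] 22>21 → j++
[i=6,j=4] 22<23 → i++
[i=7,j=4] 25>23 → j++
[i=7,j=5] 25>24 → j++
[i=7,j=6] 25<26 → i++
[i=8,j=6] 27>26 → j++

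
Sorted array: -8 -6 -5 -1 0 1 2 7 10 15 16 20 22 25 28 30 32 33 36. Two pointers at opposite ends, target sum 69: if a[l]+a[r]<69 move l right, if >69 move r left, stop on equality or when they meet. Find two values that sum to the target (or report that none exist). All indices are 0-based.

(33, 36)

[0,18] -8+36=28 <69 → l++
[1,18] -6+36=30 <69 → l++
[2,18] -5+36=31 <69 → l++
[3,18] -1+36=35 <69 → l++
[4,18] 0+36=36 <69 → l++
[5,18] 1+36=37 <69 → l++
[6,18] 2+36=38 <69 → l++
[7,18] 7+36=43 <69 → l++
[8,18] 10+36=46 <69 → l++
[9,18] 15+36=51 <69 → l++
[10,18] 16+36=52 <69 → l++
[11,18] 20+36=56 <69 → l++
[12,18] 22+36=58 <69 → l++
[13,18] 25+36=61 <69 → l++
[14,18] 28+36=64 <69 → l++
[15,18] 30+36=66 <69 → l++
[16,18] 32+36=68 <69 → l++
[17,18] 33+36=69 → found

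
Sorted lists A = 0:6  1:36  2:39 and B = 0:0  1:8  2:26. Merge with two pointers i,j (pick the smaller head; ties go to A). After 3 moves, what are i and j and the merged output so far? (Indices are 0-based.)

i=0 j=0: A[i]=6>B[j]=0 take 0, j++
i=0 j=1: A[i]=6<=B[j]=8 take 6, i++
i=1 j=1: A[i]=36>B[j]=8 take 8, j++

i=1, j=2, merged so far=[0, 6, 8]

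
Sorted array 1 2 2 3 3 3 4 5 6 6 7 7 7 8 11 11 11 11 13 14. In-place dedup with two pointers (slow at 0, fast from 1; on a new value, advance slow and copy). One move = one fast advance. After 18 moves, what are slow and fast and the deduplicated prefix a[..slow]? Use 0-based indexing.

(s=0,f=1) a[fast]=2≠a[slow]=1 write a[1]=2 → slow++,fast++
(s=1,f=2) a[fast]=2=a[slow] dup → fast++
(s=1,f=3) a[fast]=3≠a[slow]=2 write a[2]=3 → slow++,fast++
(s=2,f=4) a[fast]=3=a[slow] dup → fast++
(s=2,f=5) a[fast]=3=a[slow] dup → fast++
(s=2,f=6) a[fast]=4≠a[slow]=3 write a[3]=4 → slow++,fast++
(s=3,f=7) a[fast]=5≠a[slow]=4 write a[4]=5 → slow++,fast++
(s=4,f=8) a[fast]=6≠a[slow]=5 write a[5]=6 → slow++,fast++
(s=5,f=9) a[fast]=6=a[slow] dup → fast++
(s=5,f=10) a[fast]=7≠a[slow]=6 write a[6]=7 → slow++,fast++
(s=6,f=11) a[fast]=7=a[slow] dup → fast++
(s=6,f=12) a[fast]=7=a[slow] dup → fast++
(s=6,f=13) a[fast]=8≠a[slow]=7 write a[7]=8 → slow++,fast++
(s=7,f=14) a[fast]=11≠a[slow]=8 write a[8]=11 → slow++,fast++
(s=8,f=15) a[fast]=11=a[slow] dup → fast++
(s=8,f=16) a[fast]=11=a[slow] dup → fast++
(s=8,f=17) a[fast]=11=a[slow] dup → fast++
(s=8,f=18) a[fast]=13≠a[slow]=11 write a[9]=13 → slow++,fast++

slow=9, fast=19, prefix=[1, 2, 3, 4, 5, 6, 7, 8, 11, 13]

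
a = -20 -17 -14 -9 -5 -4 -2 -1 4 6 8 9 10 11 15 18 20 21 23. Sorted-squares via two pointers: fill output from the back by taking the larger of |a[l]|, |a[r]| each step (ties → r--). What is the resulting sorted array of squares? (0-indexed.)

l=0 r=18: |-20|<=|23| out[18]=529, r--
l=0 r=17: |-20|<=|21| out[17]=441, r--
l=0 r=16: |-20|<=|20| out[16]=400, r--
l=0 r=15: |-20|>|18| out[15]=400, l++
l=1 r=15: |-17|<=|18| out[14]=324, r--
l=1 r=14: |-17|>|15| out[13]=289, l++
l=2 r=14: |-14|<=|15| out[12]=225, r--
l=2 r=13: |-14|>|11| out[11]=196, l++
l=3 r=13: |-9|<=|11| out[10]=121, r--
l=3 r=12: |-9|<=|10| out[9]=100, r--
l=3 r=11: |-9|<=|9| out[8]=81, r--
l=3 r=10: |-9|>|8| out[7]=81, l++
l=4 r=10: |-5|<=|8| out[6]=64, r--
l=4 r=9: |-5|<=|6| out[5]=36, r--
l=4 r=8: |-5|>|4| out[4]=25, l++
l=5 r=8: |-4|<=|4| out[3]=16, r--
l=5 r=7: |-4|>|-1| out[2]=16, l++
l=6 r=7: |-2|>|-1| out[1]=4, l++
l=7 r=7: |-1|<=|-1| out[0]=1, r--

[1, 4, 16, 16, 25, 36, 64, 81, 81, 100, 121, 196, 225, 289, 324, 400, 400, 441, 529]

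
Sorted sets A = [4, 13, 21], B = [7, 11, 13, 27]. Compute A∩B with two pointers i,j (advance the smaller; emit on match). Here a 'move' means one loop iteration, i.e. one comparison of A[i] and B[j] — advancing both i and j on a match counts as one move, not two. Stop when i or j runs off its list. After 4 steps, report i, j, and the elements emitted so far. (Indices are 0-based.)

i=2, j=3, emitted=[13]

i=0 j=0: 4<7, i++
i=1 j=0: 13>7, j++
i=1 j=1: 13>11, j++
i=1 j=2: 13==13 emit, i++,j++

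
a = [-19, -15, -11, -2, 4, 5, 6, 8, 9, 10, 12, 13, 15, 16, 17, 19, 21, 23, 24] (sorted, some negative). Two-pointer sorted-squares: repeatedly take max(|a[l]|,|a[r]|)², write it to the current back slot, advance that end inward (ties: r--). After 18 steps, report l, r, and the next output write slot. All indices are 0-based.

l=3, r=3, next write slot=0

[0,18] |-19|<=|24| out[18]=576 → r--
[0,17] |-19|<=|23| out[17]=529 → r--
[0,16] |-19|<=|21| out[16]=441 → r--
[0,15] |-19|<=|19| out[15]=361 → r--
[0,14] |-19|>|17| out[14]=361 → l++
[1,14] |-15|<=|17| out[13]=289 → r--
[1,13] |-15|<=|16| out[12]=256 → r--
[1,12] |-15|<=|15| out[11]=225 → r--
[1,11] |-15|>|13| out[10]=225 → l++
[2,11] |-11|<=|13| out[9]=169 → r--
[2,10] |-11|<=|12| out[8]=144 → r--
[2,9] |-11|>|10| out[7]=121 → l++
[3,9] |-2|<=|10| out[6]=100 → r--
[3,8] |-2|<=|9| out[5]=81 → r--
[3,7] |-2|<=|8| out[4]=64 → r--
[3,6] |-2|<=|6| out[3]=36 → r--
[3,5] |-2|<=|5| out[2]=25 → r--
[3,4] |-2|<=|4| out[1]=16 → r--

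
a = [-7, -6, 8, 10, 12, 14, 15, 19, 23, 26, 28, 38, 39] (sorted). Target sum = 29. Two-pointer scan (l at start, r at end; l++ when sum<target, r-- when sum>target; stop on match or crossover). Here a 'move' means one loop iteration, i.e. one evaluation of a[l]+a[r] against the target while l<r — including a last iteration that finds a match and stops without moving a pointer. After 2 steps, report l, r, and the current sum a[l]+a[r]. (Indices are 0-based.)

l=0, r=10, sum=21

[0,12] -7+39=32 >29 → r--
[0,11] -7+38=31 >29 → r--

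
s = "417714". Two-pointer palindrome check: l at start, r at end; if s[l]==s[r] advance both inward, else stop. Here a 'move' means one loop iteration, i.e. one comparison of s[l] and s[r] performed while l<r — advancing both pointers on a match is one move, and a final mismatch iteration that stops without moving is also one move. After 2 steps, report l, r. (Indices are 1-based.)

l=3, r=4

[1,6] '4'=='4' → l++,r--
[2,5] '1'=='1' → l++,r--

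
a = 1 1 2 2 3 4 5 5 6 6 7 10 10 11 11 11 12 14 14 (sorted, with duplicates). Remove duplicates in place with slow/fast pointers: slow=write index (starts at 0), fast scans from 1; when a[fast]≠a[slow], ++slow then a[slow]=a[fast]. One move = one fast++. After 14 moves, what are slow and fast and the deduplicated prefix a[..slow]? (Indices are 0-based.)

slow=8, fast=15, prefix=[1, 2, 3, 4, 5, 6, 7, 10, 11]

(s=0,f=1) a[fast]=1=a[slow] dup → fast++
(s=0,f=2) a[fast]=2≠a[slow]=1 write a[1]=2 → slow++,fast++
(s=1,f=3) a[fast]=2=a[slow] dup → fast++
(s=1,f=4) a[fast]=3≠a[slow]=2 write a[2]=3 → slow++,fast++
(s=2,f=5) a[fast]=4≠a[slow]=3 write a[3]=4 → slow++,fast++
(s=3,f=6) a[fast]=5≠a[slow]=4 write a[4]=5 → slow++,fast++
(s=4,f=7) a[fast]=5=a[slow] dup → fast++
(s=4,f=8) a[fast]=6≠a[slow]=5 write a[5]=6 → slow++,fast++
(s=5,f=9) a[fast]=6=a[slow] dup → fast++
(s=5,f=10) a[fast]=7≠a[slow]=6 write a[6]=7 → slow++,fast++
(s=6,f=11) a[fast]=10≠a[slow]=7 write a[7]=10 → slow++,fast++
(s=7,f=12) a[fast]=10=a[slow] dup → fast++
(s=7,f=13) a[fast]=11≠a[slow]=10 write a[8]=11 → slow++,fast++
(s=8,f=14) a[fast]=11=a[slow] dup → fast++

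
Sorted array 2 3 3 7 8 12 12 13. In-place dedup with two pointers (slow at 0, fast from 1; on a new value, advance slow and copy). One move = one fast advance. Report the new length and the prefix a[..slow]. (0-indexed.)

slow=0 fast=1: a[fast]=3≠a[slow]=2 write a[1]=3, slow++,fast++
slow=1 fast=2: a[fast]=3=a[slow] dup, fast++
slow=1 fast=3: a[fast]=7≠a[slow]=3 write a[2]=7, slow++,fast++
slow=2 fast=4: a[fast]=8≠a[slow]=7 write a[3]=8, slow++,fast++
slow=3 fast=5: a[fast]=12≠a[slow]=8 write a[4]=12, slow++,fast++
slow=4 fast=6: a[fast]=12=a[slow] dup, fast++
slow=4 fast=7: a[fast]=13≠a[slow]=12 write a[5]=13, slow++,fast++

length 6; prefix = [2, 3, 7, 8, 12, 13]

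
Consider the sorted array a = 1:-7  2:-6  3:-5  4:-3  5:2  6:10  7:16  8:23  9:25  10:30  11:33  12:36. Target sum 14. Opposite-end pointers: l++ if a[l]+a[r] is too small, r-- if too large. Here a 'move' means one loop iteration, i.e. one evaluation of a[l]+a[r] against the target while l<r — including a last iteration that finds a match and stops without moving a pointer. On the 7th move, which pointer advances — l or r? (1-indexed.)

l

l=1 r=12: -7+36=29 >14, r--
l=1 r=11: -7+33=26 >14, r--
l=1 r=10: -7+30=23 >14, r--
l=1 r=9: -7+25=18 >14, r--
l=1 r=8: -7+23=16 >14, r--
l=1 r=7: -7+16=9 <14, l++
l=2 r=7: -6+16=10 <14, l++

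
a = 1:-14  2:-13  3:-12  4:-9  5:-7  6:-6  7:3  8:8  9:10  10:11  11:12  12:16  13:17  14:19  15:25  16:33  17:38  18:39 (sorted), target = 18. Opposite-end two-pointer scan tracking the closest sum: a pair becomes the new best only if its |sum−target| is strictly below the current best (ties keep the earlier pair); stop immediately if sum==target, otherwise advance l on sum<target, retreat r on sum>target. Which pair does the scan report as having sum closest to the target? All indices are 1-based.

l=1 r=18: -14+39=25 d=7 *, r--
l=1 r=17: -14+38=24 d=6 *, r--
l=1 r=16: -14+33=19 d=1 *, r--
l=1 r=15: -14+25=11 d=7, l++
l=2 r=15: -13+25=12 d=6, l++
l=3 r=15: -12+25=13 d=5, l++
l=4 r=15: -9+25=16 d=2, l++
l=5 r=15: -7+25=18 d=0 *, stop

pair (-7, 25) with sum 18 (|Δ|=0)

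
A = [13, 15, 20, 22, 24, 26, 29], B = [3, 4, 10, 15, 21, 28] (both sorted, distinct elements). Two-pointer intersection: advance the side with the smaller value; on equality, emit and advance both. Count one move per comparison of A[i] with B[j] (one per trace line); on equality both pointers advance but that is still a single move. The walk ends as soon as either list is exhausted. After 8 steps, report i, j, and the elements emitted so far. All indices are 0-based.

i=4, j=5, emitted=[15]

i=0 j=0: 13>3, j++
i=0 j=1: 13>4, j++
i=0 j=2: 13>10, j++
i=0 j=3: 13<15, i++
i=1 j=3: 15==15 emit, i++,j++
i=2 j=4: 20<21, i++
i=3 j=4: 22>21, j++
i=3 j=5: 22<28, i++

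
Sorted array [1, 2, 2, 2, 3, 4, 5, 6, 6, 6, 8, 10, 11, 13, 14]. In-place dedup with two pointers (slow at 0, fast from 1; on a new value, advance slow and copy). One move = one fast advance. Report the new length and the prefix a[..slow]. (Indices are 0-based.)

(s=0,f=1) a[fast]=2≠a[slow]=1 write a[1]=2 → slow++,fast++
(s=1,f=2) a[fast]=2=a[slow] dup → fast++
(s=1,f=3) a[fast]=2=a[slow] dup → fast++
(s=1,f=4) a[fast]=3≠a[slow]=2 write a[2]=3 → slow++,fast++
(s=2,f=5) a[fast]=4≠a[slow]=3 write a[3]=4 → slow++,fast++
(s=3,f=6) a[fast]=5≠a[slow]=4 write a[4]=5 → slow++,fast++
(s=4,f=7) a[fast]=6≠a[slow]=5 write a[5]=6 → slow++,fast++
(s=5,f=8) a[fast]=6=a[slow] dup → fast++
(s=5,f=9) a[fast]=6=a[slow] dup → fast++
(s=5,f=10) a[fast]=8≠a[slow]=6 write a[6]=8 → slow++,fast++
(s=6,f=11) a[fast]=10≠a[slow]=8 write a[7]=10 → slow++,fast++
(s=7,f=12) a[fast]=11≠a[slow]=10 write a[8]=11 → slow++,fast++
(s=8,f=13) a[fast]=13≠a[slow]=11 write a[9]=13 → slow++,fast++
(s=9,f=14) a[fast]=14≠a[slow]=13 write a[10]=14 → slow++,fast++

length 11; prefix = [1, 2, 3, 4, 5, 6, 8, 10, 11, 13, 14]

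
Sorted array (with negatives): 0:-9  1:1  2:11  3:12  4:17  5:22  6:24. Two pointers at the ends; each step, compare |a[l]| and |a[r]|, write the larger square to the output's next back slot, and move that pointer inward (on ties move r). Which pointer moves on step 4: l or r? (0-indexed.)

l=0 r=6: |-9|<=|24| out[6]=576, r--
l=0 r=5: |-9|<=|22| out[5]=484, r--
l=0 r=4: |-9|<=|17| out[4]=289, r--
l=0 r=3: |-9|<=|12| out[3]=144, r--

r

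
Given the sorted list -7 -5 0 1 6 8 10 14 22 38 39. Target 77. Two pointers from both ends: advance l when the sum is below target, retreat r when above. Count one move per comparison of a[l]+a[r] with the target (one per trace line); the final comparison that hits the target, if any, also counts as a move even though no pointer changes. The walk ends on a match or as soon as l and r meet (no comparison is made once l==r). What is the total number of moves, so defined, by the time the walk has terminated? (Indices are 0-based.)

l=0 r=10: -7+39=32 <77, l++
l=1 r=10: -5+39=34 <77, l++
l=2 r=10: 0+39=39 <77, l++
l=3 r=10: 1+39=40 <77, l++
l=4 r=10: 6+39=45 <77, l++
l=5 r=10: 8+39=47 <77, l++
l=6 r=10: 10+39=49 <77, l++
l=7 r=10: 14+39=53 <77, l++
l=8 r=10: 22+39=61 <77, l++
l=9 r=10: 38+39=77, found

10 moves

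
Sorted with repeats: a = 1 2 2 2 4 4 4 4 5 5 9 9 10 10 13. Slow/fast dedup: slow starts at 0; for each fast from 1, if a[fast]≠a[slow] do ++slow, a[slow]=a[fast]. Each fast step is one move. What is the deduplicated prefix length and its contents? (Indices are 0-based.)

length 7; prefix = [1, 2, 4, 5, 9, 10, 13]

(s=0,f=1) a[fast]=2≠a[slow]=1 write a[1]=2 → slow++,fast++
(s=1,f=2) a[fast]=2=a[slow] dup → fast++
(s=1,f=3) a[fast]=2=a[slow] dup → fast++
(s=1,f=4) a[fast]=4≠a[slow]=2 write a[2]=4 → slow++,fast++
(s=2,f=5) a[fast]=4=a[slow] dup → fast++
(s=2,f=6) a[fast]=4=a[slow] dup → fast++
(s=2,f=7) a[fast]=4=a[slow] dup → fast++
(s=2,f=8) a[fast]=5≠a[slow]=4 write a[3]=5 → slow++,fast++
(s=3,f=9) a[fast]=5=a[slow] dup → fast++
(s=3,f=10) a[fast]=9≠a[slow]=5 write a[4]=9 → slow++,fast++
(s=4,f=11) a[fast]=9=a[slow] dup → fast++
(s=4,f=12) a[fast]=10≠a[slow]=9 write a[5]=10 → slow++,fast++
(s=5,f=13) a[fast]=10=a[slow] dup → fast++
(s=5,f=14) a[fast]=13≠a[slow]=10 write a[6]=13 → slow++,fast++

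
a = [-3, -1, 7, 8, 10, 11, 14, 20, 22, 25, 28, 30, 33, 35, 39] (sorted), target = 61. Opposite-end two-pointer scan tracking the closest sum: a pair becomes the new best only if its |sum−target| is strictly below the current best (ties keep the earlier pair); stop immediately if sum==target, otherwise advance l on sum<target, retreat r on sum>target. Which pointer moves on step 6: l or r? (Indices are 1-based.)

l

[1,15] -3+39=36 d=25 * → l++
[2,15] -1+39=38 d=23 * → l++
[3,15] 7+39=46 d=15 * → l++
[4,15] 8+39=47 d=14 * → l++
[5,15] 10+39=49 d=12 * → l++
[6,15] 11+39=50 d=11 * → l++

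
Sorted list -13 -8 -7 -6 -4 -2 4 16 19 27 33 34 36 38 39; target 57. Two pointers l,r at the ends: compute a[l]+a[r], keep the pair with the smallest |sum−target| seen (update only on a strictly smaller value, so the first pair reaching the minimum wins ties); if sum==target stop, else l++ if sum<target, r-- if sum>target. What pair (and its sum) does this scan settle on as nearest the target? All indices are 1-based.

[1,15] -13+39=26 d=31 * → l++
[2,15] -8+39=31 d=26 * → l++
[3,15] -7+39=32 d=25 * → l++
[4,15] -6+39=33 d=24 * → l++
[5,15] -4+39=35 d=22 * → l++
[6,15] -2+39=37 d=20 * → l++
[7,15] 4+39=43 d=14 * → l++
[8,15] 16+39=55 d=2 * → l++
[9,15] 19+39=58 d=1 * → r--
[9,14] 19+38=57 d=0 * → stop

pair (19, 38) with sum 57 (|Δ|=0)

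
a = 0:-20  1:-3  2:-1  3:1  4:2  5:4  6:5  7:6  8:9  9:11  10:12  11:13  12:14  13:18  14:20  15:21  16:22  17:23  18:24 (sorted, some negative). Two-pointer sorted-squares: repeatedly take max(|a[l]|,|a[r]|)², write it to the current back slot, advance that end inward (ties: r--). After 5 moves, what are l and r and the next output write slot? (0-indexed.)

l=0, r=13, next write slot=13

l=0 r=18: |-20|<=|24| out[18]=576, r--
l=0 r=17: |-20|<=|23| out[17]=529, r--
l=0 r=16: |-20|<=|22| out[16]=484, r--
l=0 r=15: |-20|<=|21| out[15]=441, r--
l=0 r=14: |-20|<=|20| out[14]=400, r--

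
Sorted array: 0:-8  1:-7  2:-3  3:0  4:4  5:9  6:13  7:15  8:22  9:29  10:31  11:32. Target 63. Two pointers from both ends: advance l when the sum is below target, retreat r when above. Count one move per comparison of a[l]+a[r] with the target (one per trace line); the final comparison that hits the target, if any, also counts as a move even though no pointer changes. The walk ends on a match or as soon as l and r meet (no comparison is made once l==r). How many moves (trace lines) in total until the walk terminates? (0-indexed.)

11 moves

l=0 r=11: -8+32=24 <63, l++
l=1 r=11: -7+32=25 <63, l++
l=2 r=11: -3+32=29 <63, l++
l=3 r=11: 0+32=32 <63, l++
l=4 r=11: 4+32=36 <63, l++
l=5 r=11: 9+32=41 <63, l++
l=6 r=11: 13+32=45 <63, l++
l=7 r=11: 15+32=47 <63, l++
l=8 r=11: 22+32=54 <63, l++
l=9 r=11: 29+32=61 <63, l++
l=10 r=11: 31+32=63, found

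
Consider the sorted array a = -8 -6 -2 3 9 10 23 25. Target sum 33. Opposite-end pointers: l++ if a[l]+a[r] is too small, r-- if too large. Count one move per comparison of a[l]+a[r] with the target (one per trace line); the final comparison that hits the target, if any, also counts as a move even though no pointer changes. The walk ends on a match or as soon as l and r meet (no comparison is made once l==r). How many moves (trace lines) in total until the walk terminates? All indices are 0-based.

7 moves

l=0 r=7: -8+25=17 <33, l++
l=1 r=7: -6+25=19 <33, l++
l=2 r=7: -2+25=23 <33, l++
l=3 r=7: 3+25=28 <33, l++
l=4 r=7: 9+25=34 >33, r--
l=4 r=6: 9+23=32 <33, l++
l=5 r=6: 10+23=33, found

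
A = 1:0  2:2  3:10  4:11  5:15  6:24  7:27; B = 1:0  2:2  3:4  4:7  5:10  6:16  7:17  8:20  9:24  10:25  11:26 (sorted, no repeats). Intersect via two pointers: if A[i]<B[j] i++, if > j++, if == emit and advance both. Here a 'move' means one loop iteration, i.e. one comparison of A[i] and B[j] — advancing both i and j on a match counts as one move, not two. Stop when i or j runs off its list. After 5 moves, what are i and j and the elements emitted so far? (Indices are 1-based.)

[i=1,j=1] 0==0 emit → i++,j++
[i=2,j=2] 2==2 emit → i++,j++
[i=3,j=3] 10>4 → j++
[i=3,j=4] 10>7 → j++
[i=3,j=5] 10==10 emit → i++,j++

i=4, j=6, emitted=[0, 2, 10]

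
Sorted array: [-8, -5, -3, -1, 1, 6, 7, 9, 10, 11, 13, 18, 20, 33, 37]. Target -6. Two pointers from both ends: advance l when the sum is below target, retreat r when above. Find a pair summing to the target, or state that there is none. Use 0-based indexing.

[0,14] -8+37=29 >-6 → r--
[0,13] -8+33=25 >-6 → r--
[0,12] -8+20=12 >-6 → r--
[0,11] -8+18=10 >-6 → r--
[0,10] -8+13=5 >-6 → r--
[0,9] -8+11=3 >-6 → r--
[0,8] -8+10=2 >-6 → r--
[0,7] -8+9=1 >-6 → r--
[0,6] -8+7=-1 >-6 → r--
[0,5] -8+6=-2 >-6 → r--
[0,4] -8+1=-7 <-6 → l++
[1,4] -5+1=-4 >-6 → r--
[1,3] -5+-1=-6 → found

(-5, -1)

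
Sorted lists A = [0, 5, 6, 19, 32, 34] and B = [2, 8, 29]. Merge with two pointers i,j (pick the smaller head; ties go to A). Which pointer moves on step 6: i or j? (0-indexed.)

[i=0,j=0] A[i]=0<=B[j]=2 take 0 → i++
[i=1,j=0] A[i]=5>B[j]=2 take 2 → j++
[i=1,j=1] A[i]=5<=B[j]=8 take 5 → i++
[i=2,j=1] A[i]=6<=B[j]=8 take 6 → i++
[i=3,j=1] A[i]=19>B[j]=8 take 8 → j++
[i=3,j=2] A[i]=19<=B[j]=29 take 19 → i++

i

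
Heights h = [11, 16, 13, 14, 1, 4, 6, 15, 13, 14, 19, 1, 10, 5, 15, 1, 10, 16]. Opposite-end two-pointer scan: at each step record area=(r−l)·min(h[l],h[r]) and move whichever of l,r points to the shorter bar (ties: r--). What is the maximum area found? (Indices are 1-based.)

[1,18] min(11,16)*17=187 best=187 * → l++
[2,18] min(16,16)*16=256 best=256 * → r--
[2,17] min(16,10)*15=150 best=256 → r--
[2,16] min(16,1)*14=14 best=256 → r--
[2,15] min(16,15)*13=195 best=256 → r--
[2,14] min(16,5)*12=60 best=256 → r--
[2,13] min(16,10)*11=110 best=256 → r--
[2,12] min(16,1)*10=10 best=256 → r--
[2,11] min(16,19)*9=144 best=256 → l++
[3,11] min(13,19)*8=104 best=256 → l++
[4,11] min(14,19)*7=98 best=256 → l++
[5,11] min(1,19)*6=6 best=256 → l++
[6,11] min(4,19)*5=20 best=256 → l++
[7,11] min(6,19)*4=24 best=256 → l++
[8,11] min(15,19)*3=45 best=256 → l++
[9,11] min(13,19)*2=26 best=256 → l++
[10,11] min(14,19)*1=14 best=256 → l++

max area = 256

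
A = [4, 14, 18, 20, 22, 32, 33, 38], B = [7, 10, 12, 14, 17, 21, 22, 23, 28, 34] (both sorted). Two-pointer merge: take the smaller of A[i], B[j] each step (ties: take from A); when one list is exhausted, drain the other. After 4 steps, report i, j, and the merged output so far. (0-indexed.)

i=1, j=3, merged so far=[4, 7, 10, 12]

[i=0,j=0] A[i]=4<=B[j]=7 take 4 → i++
[i=1,j=0] A[i]=14>B[j]=7 take 7 → j++
[i=1,j=1] A[i]=14>B[j]=10 take 10 → j++
[i=1,j=2] A[i]=14>B[j]=12 take 12 → j++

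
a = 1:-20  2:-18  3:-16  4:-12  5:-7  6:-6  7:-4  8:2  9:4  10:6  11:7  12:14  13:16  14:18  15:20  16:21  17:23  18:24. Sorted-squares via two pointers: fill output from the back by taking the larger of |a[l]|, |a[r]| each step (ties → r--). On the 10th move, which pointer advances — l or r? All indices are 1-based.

[1,18] |-20|<=|24| out[18]=576 → r--
[1,17] |-20|<=|23| out[17]=529 → r--
[1,16] |-20|<=|21| out[16]=441 → r--
[1,15] |-20|<=|20| out[15]=400 → r--
[1,14] |-20|>|18| out[14]=400 → l++
[2,14] |-18|<=|18| out[13]=324 → r--
[2,13] |-18|>|16| out[12]=324 → l++
[3,13] |-16|<=|16| out[11]=256 → r--
[3,12] |-16|>|14| out[10]=256 → l++
[4,12] |-12|<=|14| out[9]=196 → r--

r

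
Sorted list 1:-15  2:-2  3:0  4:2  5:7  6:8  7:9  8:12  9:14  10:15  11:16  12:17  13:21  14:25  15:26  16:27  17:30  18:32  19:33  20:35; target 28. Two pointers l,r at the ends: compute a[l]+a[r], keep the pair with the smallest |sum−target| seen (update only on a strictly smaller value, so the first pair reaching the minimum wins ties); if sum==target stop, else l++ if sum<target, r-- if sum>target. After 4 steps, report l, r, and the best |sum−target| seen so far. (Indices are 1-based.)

l=2, r=17, best |Δ|=2

l=1 r=20: -15+35=20 d=8 *, l++
l=2 r=20: -2+35=33 d=5 *, r--
l=2 r=19: -2+33=31 d=3 *, r--
l=2 r=18: -2+32=30 d=2 *, r--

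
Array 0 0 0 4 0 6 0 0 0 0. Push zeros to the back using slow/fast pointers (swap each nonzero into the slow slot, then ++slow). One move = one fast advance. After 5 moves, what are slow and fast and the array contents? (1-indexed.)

slow=2, fast=6, a=[4, 0, 0, 0, 0, 6, 0, 0, 0, 0]

slow=1 fast=1: a[fast]=0, fast++
slow=1 fast=2: a[fast]=0, fast++
slow=1 fast=3: a[fast]=0, fast++
slow=1 fast=4: a[fast]=4≠0 swap→a[1]=4, slow++,fast++
slow=2 fast=5: a[fast]=0, fast++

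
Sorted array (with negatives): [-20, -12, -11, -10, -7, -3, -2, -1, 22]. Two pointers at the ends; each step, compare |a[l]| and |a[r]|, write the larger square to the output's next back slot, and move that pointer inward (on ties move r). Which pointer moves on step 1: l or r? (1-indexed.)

[1,9] |-20|<=|22| out[9]=484 → r--

r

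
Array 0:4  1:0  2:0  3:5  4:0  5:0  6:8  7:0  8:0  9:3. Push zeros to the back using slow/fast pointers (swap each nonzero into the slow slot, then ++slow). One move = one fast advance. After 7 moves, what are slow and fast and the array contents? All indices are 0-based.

slow=3, fast=7, a=[4, 5, 8, 0, 0, 0, 0, 0, 0, 3]

slow=0 fast=0: a[fast]=4≠0 swap→a[0]=4, slow++,fast++
slow=1 fast=1: a[fast]=0, fast++
slow=1 fast=2: a[fast]=0, fast++
slow=1 fast=3: a[fast]=5≠0 swap→a[1]=5, slow++,fast++
slow=2 fast=4: a[fast]=0, fast++
slow=2 fast=5: a[fast]=0, fast++
slow=2 fast=6: a[fast]=8≠0 swap→a[2]=8, slow++,fast++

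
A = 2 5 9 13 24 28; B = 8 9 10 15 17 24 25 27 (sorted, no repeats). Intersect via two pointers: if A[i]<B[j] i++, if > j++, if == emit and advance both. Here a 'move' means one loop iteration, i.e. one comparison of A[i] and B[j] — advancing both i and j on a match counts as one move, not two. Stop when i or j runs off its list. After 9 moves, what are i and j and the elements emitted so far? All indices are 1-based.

i=6, j=7, emitted=[9, 24]

i=1 j=1: 2<8, i++
i=2 j=1: 5<8, i++
i=3 j=1: 9>8, j++
i=3 j=2: 9==9 emit, i++,j++
i=4 j=3: 13>10, j++
i=4 j=4: 13<15, i++
i=5 j=4: 24>15, j++
i=5 j=5: 24>17, j++
i=5 j=6: 24==24 emit, i++,j++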